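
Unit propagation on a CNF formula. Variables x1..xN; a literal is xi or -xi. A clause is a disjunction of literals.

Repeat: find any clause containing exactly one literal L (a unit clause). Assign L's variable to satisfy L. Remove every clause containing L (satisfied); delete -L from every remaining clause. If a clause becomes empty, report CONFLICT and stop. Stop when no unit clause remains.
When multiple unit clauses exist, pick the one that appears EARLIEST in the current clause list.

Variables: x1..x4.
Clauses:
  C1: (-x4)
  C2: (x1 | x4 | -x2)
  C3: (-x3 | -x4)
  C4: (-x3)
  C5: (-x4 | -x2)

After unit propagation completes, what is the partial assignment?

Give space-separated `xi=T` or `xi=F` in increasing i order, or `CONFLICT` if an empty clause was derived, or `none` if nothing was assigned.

Answer: x3=F x4=F

Derivation:
unit clause [-4] forces x4=F; simplify:
  drop 4 from [1, 4, -2] -> [1, -2]
  satisfied 3 clause(s); 2 remain; assigned so far: [4]
unit clause [-3] forces x3=F; simplify:
  satisfied 1 clause(s); 1 remain; assigned so far: [3, 4]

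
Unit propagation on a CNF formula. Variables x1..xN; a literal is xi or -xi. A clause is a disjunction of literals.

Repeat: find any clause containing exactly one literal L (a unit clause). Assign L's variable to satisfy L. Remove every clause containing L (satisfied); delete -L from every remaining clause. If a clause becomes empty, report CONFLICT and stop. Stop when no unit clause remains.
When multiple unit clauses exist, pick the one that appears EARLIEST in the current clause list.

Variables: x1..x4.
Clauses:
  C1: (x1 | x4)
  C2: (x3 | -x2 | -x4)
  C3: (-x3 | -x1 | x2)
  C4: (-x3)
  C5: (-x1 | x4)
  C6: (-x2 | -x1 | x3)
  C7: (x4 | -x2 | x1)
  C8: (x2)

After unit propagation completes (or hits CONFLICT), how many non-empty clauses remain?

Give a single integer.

unit clause [-3] forces x3=F; simplify:
  drop 3 from [3, -2, -4] -> [-2, -4]
  drop 3 from [-2, -1, 3] -> [-2, -1]
  satisfied 2 clause(s); 6 remain; assigned so far: [3]
unit clause [2] forces x2=T; simplify:
  drop -2 from [-2, -4] -> [-4]
  drop -2 from [-2, -1] -> [-1]
  drop -2 from [4, -2, 1] -> [4, 1]
  satisfied 1 clause(s); 5 remain; assigned so far: [2, 3]
unit clause [-4] forces x4=F; simplify:
  drop 4 from [1, 4] -> [1]
  drop 4 from [-1, 4] -> [-1]
  drop 4 from [4, 1] -> [1]
  satisfied 1 clause(s); 4 remain; assigned so far: [2, 3, 4]
unit clause [1] forces x1=T; simplify:
  drop -1 from [-1] -> [] (empty!)
  drop -1 from [-1] -> [] (empty!)
  satisfied 2 clause(s); 2 remain; assigned so far: [1, 2, 3, 4]
CONFLICT (empty clause)

Answer: 0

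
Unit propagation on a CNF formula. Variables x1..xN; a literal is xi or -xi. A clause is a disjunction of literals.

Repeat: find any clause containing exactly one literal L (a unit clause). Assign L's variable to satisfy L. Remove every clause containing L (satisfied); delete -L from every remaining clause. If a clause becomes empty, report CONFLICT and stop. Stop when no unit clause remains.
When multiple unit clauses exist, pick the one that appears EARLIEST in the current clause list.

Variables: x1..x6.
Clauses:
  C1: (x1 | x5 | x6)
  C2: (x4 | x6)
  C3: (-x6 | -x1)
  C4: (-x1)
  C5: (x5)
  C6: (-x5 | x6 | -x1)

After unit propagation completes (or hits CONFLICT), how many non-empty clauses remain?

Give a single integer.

Answer: 1

Derivation:
unit clause [-1] forces x1=F; simplify:
  drop 1 from [1, 5, 6] -> [5, 6]
  satisfied 3 clause(s); 3 remain; assigned so far: [1]
unit clause [5] forces x5=T; simplify:
  satisfied 2 clause(s); 1 remain; assigned so far: [1, 5]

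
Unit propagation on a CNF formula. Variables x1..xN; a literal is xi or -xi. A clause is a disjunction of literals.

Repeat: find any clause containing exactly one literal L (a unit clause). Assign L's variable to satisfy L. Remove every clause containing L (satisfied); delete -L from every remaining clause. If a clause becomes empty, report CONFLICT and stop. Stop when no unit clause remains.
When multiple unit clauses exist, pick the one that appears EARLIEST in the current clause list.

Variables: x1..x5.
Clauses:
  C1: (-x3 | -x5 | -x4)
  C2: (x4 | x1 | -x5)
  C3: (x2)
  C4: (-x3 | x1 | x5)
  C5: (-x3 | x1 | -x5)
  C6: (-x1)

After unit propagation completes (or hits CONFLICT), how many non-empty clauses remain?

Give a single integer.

unit clause [2] forces x2=T; simplify:
  satisfied 1 clause(s); 5 remain; assigned so far: [2]
unit clause [-1] forces x1=F; simplify:
  drop 1 from [4, 1, -5] -> [4, -5]
  drop 1 from [-3, 1, 5] -> [-3, 5]
  drop 1 from [-3, 1, -5] -> [-3, -5]
  satisfied 1 clause(s); 4 remain; assigned so far: [1, 2]

Answer: 4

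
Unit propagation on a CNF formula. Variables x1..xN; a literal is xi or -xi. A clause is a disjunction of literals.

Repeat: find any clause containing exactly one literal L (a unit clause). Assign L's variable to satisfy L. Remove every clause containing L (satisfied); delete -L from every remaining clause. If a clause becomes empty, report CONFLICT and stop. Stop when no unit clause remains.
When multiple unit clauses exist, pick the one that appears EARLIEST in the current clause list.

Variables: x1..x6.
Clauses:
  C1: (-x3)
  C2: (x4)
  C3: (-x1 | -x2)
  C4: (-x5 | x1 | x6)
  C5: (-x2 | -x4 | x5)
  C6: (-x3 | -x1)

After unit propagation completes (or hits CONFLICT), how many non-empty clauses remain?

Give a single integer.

unit clause [-3] forces x3=F; simplify:
  satisfied 2 clause(s); 4 remain; assigned so far: [3]
unit clause [4] forces x4=T; simplify:
  drop -4 from [-2, -4, 5] -> [-2, 5]
  satisfied 1 clause(s); 3 remain; assigned so far: [3, 4]

Answer: 3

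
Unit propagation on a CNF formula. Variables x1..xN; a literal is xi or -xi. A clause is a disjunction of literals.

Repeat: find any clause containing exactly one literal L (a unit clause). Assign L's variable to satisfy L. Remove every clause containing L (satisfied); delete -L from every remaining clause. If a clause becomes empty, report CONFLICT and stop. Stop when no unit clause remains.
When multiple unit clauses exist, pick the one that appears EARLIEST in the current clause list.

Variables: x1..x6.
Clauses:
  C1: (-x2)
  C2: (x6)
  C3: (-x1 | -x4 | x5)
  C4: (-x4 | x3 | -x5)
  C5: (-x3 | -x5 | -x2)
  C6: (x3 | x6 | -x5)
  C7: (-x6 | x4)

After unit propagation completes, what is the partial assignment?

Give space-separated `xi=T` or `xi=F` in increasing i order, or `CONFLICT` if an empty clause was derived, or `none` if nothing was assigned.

unit clause [-2] forces x2=F; simplify:
  satisfied 2 clause(s); 5 remain; assigned so far: [2]
unit clause [6] forces x6=T; simplify:
  drop -6 from [-6, 4] -> [4]
  satisfied 2 clause(s); 3 remain; assigned so far: [2, 6]
unit clause [4] forces x4=T; simplify:
  drop -4 from [-1, -4, 5] -> [-1, 5]
  drop -4 from [-4, 3, -5] -> [3, -5]
  satisfied 1 clause(s); 2 remain; assigned so far: [2, 4, 6]

Answer: x2=F x4=T x6=T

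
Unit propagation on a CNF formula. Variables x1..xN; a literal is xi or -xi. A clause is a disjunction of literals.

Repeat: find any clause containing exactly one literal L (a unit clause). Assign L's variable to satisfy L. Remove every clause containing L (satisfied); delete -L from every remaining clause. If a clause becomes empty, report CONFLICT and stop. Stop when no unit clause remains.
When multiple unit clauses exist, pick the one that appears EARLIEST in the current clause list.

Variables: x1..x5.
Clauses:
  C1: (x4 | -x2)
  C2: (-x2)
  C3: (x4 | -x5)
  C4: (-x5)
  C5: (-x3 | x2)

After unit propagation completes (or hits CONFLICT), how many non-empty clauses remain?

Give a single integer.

unit clause [-2] forces x2=F; simplify:
  drop 2 from [-3, 2] -> [-3]
  satisfied 2 clause(s); 3 remain; assigned so far: [2]
unit clause [-5] forces x5=F; simplify:
  satisfied 2 clause(s); 1 remain; assigned so far: [2, 5]
unit clause [-3] forces x3=F; simplify:
  satisfied 1 clause(s); 0 remain; assigned so far: [2, 3, 5]

Answer: 0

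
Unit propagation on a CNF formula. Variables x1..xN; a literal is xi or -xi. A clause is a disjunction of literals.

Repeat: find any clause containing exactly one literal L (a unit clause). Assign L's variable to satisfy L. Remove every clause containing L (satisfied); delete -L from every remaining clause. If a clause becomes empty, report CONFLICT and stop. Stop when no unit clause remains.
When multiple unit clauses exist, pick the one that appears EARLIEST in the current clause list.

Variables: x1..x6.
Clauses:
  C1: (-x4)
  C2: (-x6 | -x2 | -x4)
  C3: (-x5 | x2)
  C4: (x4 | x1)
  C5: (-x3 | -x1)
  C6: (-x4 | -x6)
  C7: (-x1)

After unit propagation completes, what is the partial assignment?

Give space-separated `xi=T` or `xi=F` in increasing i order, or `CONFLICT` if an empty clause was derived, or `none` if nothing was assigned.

Answer: CONFLICT

Derivation:
unit clause [-4] forces x4=F; simplify:
  drop 4 from [4, 1] -> [1]
  satisfied 3 clause(s); 4 remain; assigned so far: [4]
unit clause [1] forces x1=T; simplify:
  drop -1 from [-3, -1] -> [-3]
  drop -1 from [-1] -> [] (empty!)
  satisfied 1 clause(s); 3 remain; assigned so far: [1, 4]
CONFLICT (empty clause)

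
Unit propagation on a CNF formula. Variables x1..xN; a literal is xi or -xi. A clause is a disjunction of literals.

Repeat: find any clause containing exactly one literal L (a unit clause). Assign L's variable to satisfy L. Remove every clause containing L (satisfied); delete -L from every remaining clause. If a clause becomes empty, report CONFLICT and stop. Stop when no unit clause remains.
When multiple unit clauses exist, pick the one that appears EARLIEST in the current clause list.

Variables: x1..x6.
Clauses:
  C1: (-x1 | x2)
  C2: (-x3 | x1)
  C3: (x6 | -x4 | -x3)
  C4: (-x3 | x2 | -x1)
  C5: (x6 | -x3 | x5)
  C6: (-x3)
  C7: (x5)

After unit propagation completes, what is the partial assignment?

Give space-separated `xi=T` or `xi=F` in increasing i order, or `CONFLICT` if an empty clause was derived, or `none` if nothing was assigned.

unit clause [-3] forces x3=F; simplify:
  satisfied 5 clause(s); 2 remain; assigned so far: [3]
unit clause [5] forces x5=T; simplify:
  satisfied 1 clause(s); 1 remain; assigned so far: [3, 5]

Answer: x3=F x5=T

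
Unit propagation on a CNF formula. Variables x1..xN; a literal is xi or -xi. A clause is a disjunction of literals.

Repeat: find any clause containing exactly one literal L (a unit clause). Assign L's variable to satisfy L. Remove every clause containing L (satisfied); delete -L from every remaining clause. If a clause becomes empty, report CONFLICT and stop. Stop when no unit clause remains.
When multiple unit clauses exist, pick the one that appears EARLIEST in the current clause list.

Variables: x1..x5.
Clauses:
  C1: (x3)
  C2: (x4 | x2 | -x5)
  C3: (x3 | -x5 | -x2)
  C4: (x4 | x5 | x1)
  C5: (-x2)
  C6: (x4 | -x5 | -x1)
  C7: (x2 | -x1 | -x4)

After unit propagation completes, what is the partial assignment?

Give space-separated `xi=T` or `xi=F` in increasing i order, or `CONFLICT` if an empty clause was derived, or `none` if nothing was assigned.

Answer: x2=F x3=T

Derivation:
unit clause [3] forces x3=T; simplify:
  satisfied 2 clause(s); 5 remain; assigned so far: [3]
unit clause [-2] forces x2=F; simplify:
  drop 2 from [4, 2, -5] -> [4, -5]
  drop 2 from [2, -1, -4] -> [-1, -4]
  satisfied 1 clause(s); 4 remain; assigned so far: [2, 3]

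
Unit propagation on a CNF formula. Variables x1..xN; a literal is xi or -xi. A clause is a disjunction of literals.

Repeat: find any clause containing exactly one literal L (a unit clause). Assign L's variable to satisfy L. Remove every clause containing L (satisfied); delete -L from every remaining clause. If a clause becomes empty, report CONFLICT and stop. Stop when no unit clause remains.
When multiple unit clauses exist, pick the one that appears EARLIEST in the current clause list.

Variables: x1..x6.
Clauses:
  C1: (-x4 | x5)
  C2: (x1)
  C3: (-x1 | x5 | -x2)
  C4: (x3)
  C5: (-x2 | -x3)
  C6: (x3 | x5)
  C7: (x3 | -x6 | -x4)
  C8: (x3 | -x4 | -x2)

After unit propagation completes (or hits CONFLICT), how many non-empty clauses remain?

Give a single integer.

Answer: 1

Derivation:
unit clause [1] forces x1=T; simplify:
  drop -1 from [-1, 5, -2] -> [5, -2]
  satisfied 1 clause(s); 7 remain; assigned so far: [1]
unit clause [3] forces x3=T; simplify:
  drop -3 from [-2, -3] -> [-2]
  satisfied 4 clause(s); 3 remain; assigned so far: [1, 3]
unit clause [-2] forces x2=F; simplify:
  satisfied 2 clause(s); 1 remain; assigned so far: [1, 2, 3]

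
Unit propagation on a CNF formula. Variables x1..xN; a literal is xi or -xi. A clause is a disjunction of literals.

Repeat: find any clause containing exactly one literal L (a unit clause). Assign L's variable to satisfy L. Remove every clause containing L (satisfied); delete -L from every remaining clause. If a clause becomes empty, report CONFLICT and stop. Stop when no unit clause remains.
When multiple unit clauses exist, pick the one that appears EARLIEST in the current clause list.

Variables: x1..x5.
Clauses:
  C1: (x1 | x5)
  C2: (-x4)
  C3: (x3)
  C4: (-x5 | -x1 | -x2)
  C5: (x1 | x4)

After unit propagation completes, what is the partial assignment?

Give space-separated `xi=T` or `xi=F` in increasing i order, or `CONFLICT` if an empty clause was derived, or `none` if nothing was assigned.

Answer: x1=T x3=T x4=F

Derivation:
unit clause [-4] forces x4=F; simplify:
  drop 4 from [1, 4] -> [1]
  satisfied 1 clause(s); 4 remain; assigned so far: [4]
unit clause [3] forces x3=T; simplify:
  satisfied 1 clause(s); 3 remain; assigned so far: [3, 4]
unit clause [1] forces x1=T; simplify:
  drop -1 from [-5, -1, -2] -> [-5, -2]
  satisfied 2 clause(s); 1 remain; assigned so far: [1, 3, 4]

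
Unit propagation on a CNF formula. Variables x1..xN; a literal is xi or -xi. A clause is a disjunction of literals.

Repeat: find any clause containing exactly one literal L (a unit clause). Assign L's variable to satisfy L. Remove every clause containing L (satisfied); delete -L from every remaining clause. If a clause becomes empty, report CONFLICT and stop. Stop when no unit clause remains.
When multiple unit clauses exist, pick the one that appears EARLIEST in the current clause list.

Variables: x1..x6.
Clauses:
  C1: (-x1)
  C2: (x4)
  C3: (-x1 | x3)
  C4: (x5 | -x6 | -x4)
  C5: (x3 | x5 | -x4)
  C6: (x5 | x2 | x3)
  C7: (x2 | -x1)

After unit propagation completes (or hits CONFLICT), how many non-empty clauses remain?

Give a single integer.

Answer: 3

Derivation:
unit clause [-1] forces x1=F; simplify:
  satisfied 3 clause(s); 4 remain; assigned so far: [1]
unit clause [4] forces x4=T; simplify:
  drop -4 from [5, -6, -4] -> [5, -6]
  drop -4 from [3, 5, -4] -> [3, 5]
  satisfied 1 clause(s); 3 remain; assigned so far: [1, 4]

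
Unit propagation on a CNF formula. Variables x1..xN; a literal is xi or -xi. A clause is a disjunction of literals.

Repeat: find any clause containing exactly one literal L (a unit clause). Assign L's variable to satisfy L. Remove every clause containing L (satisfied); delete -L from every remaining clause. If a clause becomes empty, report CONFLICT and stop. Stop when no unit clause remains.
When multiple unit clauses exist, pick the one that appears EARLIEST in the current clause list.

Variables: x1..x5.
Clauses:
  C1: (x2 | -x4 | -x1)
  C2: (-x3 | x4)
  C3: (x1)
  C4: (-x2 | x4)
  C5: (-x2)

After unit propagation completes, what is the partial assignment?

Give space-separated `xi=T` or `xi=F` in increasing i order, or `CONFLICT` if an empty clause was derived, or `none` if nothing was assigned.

Answer: x1=T x2=F x3=F x4=F

Derivation:
unit clause [1] forces x1=T; simplify:
  drop -1 from [2, -4, -1] -> [2, -4]
  satisfied 1 clause(s); 4 remain; assigned so far: [1]
unit clause [-2] forces x2=F; simplify:
  drop 2 from [2, -4] -> [-4]
  satisfied 2 clause(s); 2 remain; assigned so far: [1, 2]
unit clause [-4] forces x4=F; simplify:
  drop 4 from [-3, 4] -> [-3]
  satisfied 1 clause(s); 1 remain; assigned so far: [1, 2, 4]
unit clause [-3] forces x3=F; simplify:
  satisfied 1 clause(s); 0 remain; assigned so far: [1, 2, 3, 4]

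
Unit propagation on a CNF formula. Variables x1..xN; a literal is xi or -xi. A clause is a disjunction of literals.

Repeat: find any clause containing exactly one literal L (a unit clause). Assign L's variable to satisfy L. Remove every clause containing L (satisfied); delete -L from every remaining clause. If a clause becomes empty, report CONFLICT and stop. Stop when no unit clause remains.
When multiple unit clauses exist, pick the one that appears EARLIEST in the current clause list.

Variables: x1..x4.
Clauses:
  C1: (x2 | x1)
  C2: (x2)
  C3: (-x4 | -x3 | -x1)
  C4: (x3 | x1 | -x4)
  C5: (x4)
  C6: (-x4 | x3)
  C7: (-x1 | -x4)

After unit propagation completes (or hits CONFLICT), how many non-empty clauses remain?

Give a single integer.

unit clause [2] forces x2=T; simplify:
  satisfied 2 clause(s); 5 remain; assigned so far: [2]
unit clause [4] forces x4=T; simplify:
  drop -4 from [-4, -3, -1] -> [-3, -1]
  drop -4 from [3, 1, -4] -> [3, 1]
  drop -4 from [-4, 3] -> [3]
  drop -4 from [-1, -4] -> [-1]
  satisfied 1 clause(s); 4 remain; assigned so far: [2, 4]
unit clause [3] forces x3=T; simplify:
  drop -3 from [-3, -1] -> [-1]
  satisfied 2 clause(s); 2 remain; assigned so far: [2, 3, 4]
unit clause [-1] forces x1=F; simplify:
  satisfied 2 clause(s); 0 remain; assigned so far: [1, 2, 3, 4]

Answer: 0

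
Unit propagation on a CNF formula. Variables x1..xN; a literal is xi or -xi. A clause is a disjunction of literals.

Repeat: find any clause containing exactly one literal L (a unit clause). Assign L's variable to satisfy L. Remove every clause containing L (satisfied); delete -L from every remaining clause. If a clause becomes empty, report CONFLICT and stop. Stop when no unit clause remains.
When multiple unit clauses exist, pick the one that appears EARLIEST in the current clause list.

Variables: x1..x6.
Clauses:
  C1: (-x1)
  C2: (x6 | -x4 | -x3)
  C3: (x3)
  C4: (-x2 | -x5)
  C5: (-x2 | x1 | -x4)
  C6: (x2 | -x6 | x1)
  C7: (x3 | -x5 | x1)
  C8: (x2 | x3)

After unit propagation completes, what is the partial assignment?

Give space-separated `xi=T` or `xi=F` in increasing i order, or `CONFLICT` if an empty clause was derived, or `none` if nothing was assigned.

unit clause [-1] forces x1=F; simplify:
  drop 1 from [-2, 1, -4] -> [-2, -4]
  drop 1 from [2, -6, 1] -> [2, -6]
  drop 1 from [3, -5, 1] -> [3, -5]
  satisfied 1 clause(s); 7 remain; assigned so far: [1]
unit clause [3] forces x3=T; simplify:
  drop -3 from [6, -4, -3] -> [6, -4]
  satisfied 3 clause(s); 4 remain; assigned so far: [1, 3]

Answer: x1=F x3=T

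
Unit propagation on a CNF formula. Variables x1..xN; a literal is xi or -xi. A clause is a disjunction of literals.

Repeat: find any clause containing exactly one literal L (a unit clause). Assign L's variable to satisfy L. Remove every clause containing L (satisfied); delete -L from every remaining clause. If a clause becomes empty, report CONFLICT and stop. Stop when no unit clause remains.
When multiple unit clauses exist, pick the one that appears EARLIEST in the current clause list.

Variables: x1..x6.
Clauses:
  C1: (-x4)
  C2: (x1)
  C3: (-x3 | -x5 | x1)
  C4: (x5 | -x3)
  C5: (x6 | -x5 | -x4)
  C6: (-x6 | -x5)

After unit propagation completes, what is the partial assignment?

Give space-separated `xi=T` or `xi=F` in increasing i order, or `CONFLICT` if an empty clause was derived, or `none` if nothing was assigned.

Answer: x1=T x4=F

Derivation:
unit clause [-4] forces x4=F; simplify:
  satisfied 2 clause(s); 4 remain; assigned so far: [4]
unit clause [1] forces x1=T; simplify:
  satisfied 2 clause(s); 2 remain; assigned so far: [1, 4]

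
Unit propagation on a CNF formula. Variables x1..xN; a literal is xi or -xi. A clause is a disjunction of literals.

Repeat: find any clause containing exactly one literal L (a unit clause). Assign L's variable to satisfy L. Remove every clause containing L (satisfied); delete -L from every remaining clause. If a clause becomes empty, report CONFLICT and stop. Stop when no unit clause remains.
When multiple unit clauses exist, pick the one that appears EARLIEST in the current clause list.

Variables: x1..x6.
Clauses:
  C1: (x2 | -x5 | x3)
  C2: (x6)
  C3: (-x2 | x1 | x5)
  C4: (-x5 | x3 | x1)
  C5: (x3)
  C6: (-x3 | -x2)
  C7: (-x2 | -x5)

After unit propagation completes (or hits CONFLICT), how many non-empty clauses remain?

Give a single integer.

unit clause [6] forces x6=T; simplify:
  satisfied 1 clause(s); 6 remain; assigned so far: [6]
unit clause [3] forces x3=T; simplify:
  drop -3 from [-3, -2] -> [-2]
  satisfied 3 clause(s); 3 remain; assigned so far: [3, 6]
unit clause [-2] forces x2=F; simplify:
  satisfied 3 clause(s); 0 remain; assigned so far: [2, 3, 6]

Answer: 0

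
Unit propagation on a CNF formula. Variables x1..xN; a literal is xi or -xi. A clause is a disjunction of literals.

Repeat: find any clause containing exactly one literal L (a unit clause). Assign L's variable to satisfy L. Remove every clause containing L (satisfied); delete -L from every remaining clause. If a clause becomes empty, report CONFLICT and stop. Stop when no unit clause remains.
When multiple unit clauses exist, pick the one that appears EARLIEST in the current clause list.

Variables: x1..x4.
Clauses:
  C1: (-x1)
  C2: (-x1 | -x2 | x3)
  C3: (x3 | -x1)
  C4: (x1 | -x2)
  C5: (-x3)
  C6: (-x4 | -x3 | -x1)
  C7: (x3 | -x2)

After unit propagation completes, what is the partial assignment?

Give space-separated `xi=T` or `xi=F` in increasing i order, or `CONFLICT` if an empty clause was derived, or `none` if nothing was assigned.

Answer: x1=F x2=F x3=F

Derivation:
unit clause [-1] forces x1=F; simplify:
  drop 1 from [1, -2] -> [-2]
  satisfied 4 clause(s); 3 remain; assigned so far: [1]
unit clause [-2] forces x2=F; simplify:
  satisfied 2 clause(s); 1 remain; assigned so far: [1, 2]
unit clause [-3] forces x3=F; simplify:
  satisfied 1 clause(s); 0 remain; assigned so far: [1, 2, 3]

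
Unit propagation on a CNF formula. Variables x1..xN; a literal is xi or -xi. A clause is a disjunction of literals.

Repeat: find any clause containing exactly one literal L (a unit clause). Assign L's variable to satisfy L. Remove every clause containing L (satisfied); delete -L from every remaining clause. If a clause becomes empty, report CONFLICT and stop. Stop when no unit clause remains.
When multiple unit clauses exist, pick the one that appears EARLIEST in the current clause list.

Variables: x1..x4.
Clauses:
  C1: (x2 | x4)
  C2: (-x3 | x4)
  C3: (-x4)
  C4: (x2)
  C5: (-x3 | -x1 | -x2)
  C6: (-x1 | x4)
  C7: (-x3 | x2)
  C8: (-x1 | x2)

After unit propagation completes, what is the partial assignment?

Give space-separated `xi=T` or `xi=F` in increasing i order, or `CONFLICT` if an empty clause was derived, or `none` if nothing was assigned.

unit clause [-4] forces x4=F; simplify:
  drop 4 from [2, 4] -> [2]
  drop 4 from [-3, 4] -> [-3]
  drop 4 from [-1, 4] -> [-1]
  satisfied 1 clause(s); 7 remain; assigned so far: [4]
unit clause [2] forces x2=T; simplify:
  drop -2 from [-3, -1, -2] -> [-3, -1]
  satisfied 4 clause(s); 3 remain; assigned so far: [2, 4]
unit clause [-3] forces x3=F; simplify:
  satisfied 2 clause(s); 1 remain; assigned so far: [2, 3, 4]
unit clause [-1] forces x1=F; simplify:
  satisfied 1 clause(s); 0 remain; assigned so far: [1, 2, 3, 4]

Answer: x1=F x2=T x3=F x4=F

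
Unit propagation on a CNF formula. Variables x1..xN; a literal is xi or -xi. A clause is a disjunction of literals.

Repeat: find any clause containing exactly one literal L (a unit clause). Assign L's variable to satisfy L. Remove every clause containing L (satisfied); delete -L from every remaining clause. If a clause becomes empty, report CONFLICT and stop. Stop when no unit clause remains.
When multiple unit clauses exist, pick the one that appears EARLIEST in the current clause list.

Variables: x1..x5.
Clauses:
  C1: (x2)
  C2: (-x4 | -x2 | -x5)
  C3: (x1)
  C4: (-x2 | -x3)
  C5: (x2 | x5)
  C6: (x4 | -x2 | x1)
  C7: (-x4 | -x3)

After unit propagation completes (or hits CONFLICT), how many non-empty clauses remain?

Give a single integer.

unit clause [2] forces x2=T; simplify:
  drop -2 from [-4, -2, -5] -> [-4, -5]
  drop -2 from [-2, -3] -> [-3]
  drop -2 from [4, -2, 1] -> [4, 1]
  satisfied 2 clause(s); 5 remain; assigned so far: [2]
unit clause [1] forces x1=T; simplify:
  satisfied 2 clause(s); 3 remain; assigned so far: [1, 2]
unit clause [-3] forces x3=F; simplify:
  satisfied 2 clause(s); 1 remain; assigned so far: [1, 2, 3]

Answer: 1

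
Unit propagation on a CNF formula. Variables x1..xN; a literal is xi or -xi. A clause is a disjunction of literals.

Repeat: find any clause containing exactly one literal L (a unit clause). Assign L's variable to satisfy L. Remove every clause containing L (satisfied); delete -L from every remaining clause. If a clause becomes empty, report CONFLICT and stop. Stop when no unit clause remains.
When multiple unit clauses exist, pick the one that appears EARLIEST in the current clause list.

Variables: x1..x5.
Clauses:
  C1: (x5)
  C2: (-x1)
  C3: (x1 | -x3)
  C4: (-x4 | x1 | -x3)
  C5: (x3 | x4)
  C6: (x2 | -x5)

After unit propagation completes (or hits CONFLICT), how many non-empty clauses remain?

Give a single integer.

Answer: 0

Derivation:
unit clause [5] forces x5=T; simplify:
  drop -5 from [2, -5] -> [2]
  satisfied 1 clause(s); 5 remain; assigned so far: [5]
unit clause [-1] forces x1=F; simplify:
  drop 1 from [1, -3] -> [-3]
  drop 1 from [-4, 1, -3] -> [-4, -3]
  satisfied 1 clause(s); 4 remain; assigned so far: [1, 5]
unit clause [-3] forces x3=F; simplify:
  drop 3 from [3, 4] -> [4]
  satisfied 2 clause(s); 2 remain; assigned so far: [1, 3, 5]
unit clause [4] forces x4=T; simplify:
  satisfied 1 clause(s); 1 remain; assigned so far: [1, 3, 4, 5]
unit clause [2] forces x2=T; simplify:
  satisfied 1 clause(s); 0 remain; assigned so far: [1, 2, 3, 4, 5]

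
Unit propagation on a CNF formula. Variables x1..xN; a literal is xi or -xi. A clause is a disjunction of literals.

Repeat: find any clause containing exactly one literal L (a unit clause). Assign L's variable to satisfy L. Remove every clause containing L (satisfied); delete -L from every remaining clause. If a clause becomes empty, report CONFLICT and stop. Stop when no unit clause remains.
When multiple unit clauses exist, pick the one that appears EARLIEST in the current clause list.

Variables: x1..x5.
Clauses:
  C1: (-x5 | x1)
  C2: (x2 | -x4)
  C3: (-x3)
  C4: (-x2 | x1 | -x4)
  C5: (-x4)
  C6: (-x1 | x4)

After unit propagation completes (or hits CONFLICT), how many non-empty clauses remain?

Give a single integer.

Answer: 0

Derivation:
unit clause [-3] forces x3=F; simplify:
  satisfied 1 clause(s); 5 remain; assigned so far: [3]
unit clause [-4] forces x4=F; simplify:
  drop 4 from [-1, 4] -> [-1]
  satisfied 3 clause(s); 2 remain; assigned so far: [3, 4]
unit clause [-1] forces x1=F; simplify:
  drop 1 from [-5, 1] -> [-5]
  satisfied 1 clause(s); 1 remain; assigned so far: [1, 3, 4]
unit clause [-5] forces x5=F; simplify:
  satisfied 1 clause(s); 0 remain; assigned so far: [1, 3, 4, 5]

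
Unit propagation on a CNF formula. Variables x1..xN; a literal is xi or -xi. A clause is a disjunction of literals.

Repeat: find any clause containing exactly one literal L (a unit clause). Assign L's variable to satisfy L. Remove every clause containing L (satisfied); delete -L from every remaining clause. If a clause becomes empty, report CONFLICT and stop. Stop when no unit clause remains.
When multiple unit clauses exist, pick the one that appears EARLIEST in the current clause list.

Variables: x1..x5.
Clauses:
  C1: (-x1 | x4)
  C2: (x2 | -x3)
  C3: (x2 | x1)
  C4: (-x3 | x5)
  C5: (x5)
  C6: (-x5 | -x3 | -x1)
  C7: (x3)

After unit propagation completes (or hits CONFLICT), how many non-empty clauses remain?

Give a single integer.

unit clause [5] forces x5=T; simplify:
  drop -5 from [-5, -3, -1] -> [-3, -1]
  satisfied 2 clause(s); 5 remain; assigned so far: [5]
unit clause [3] forces x3=T; simplify:
  drop -3 from [2, -3] -> [2]
  drop -3 from [-3, -1] -> [-1]
  satisfied 1 clause(s); 4 remain; assigned so far: [3, 5]
unit clause [2] forces x2=T; simplify:
  satisfied 2 clause(s); 2 remain; assigned so far: [2, 3, 5]
unit clause [-1] forces x1=F; simplify:
  satisfied 2 clause(s); 0 remain; assigned so far: [1, 2, 3, 5]

Answer: 0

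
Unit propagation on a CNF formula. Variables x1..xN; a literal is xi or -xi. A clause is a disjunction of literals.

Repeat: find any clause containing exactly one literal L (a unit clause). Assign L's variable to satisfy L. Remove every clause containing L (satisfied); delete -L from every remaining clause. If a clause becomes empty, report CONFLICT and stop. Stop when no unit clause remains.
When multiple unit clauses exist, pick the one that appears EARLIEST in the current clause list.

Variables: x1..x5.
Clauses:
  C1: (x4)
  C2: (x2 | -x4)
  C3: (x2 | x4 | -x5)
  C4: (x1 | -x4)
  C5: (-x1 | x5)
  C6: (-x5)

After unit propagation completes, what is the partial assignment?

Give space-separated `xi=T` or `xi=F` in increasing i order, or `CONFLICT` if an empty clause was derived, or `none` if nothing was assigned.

unit clause [4] forces x4=T; simplify:
  drop -4 from [2, -4] -> [2]
  drop -4 from [1, -4] -> [1]
  satisfied 2 clause(s); 4 remain; assigned so far: [4]
unit clause [2] forces x2=T; simplify:
  satisfied 1 clause(s); 3 remain; assigned so far: [2, 4]
unit clause [1] forces x1=T; simplify:
  drop -1 from [-1, 5] -> [5]
  satisfied 1 clause(s); 2 remain; assigned so far: [1, 2, 4]
unit clause [5] forces x5=T; simplify:
  drop -5 from [-5] -> [] (empty!)
  satisfied 1 clause(s); 1 remain; assigned so far: [1, 2, 4, 5]
CONFLICT (empty clause)

Answer: CONFLICT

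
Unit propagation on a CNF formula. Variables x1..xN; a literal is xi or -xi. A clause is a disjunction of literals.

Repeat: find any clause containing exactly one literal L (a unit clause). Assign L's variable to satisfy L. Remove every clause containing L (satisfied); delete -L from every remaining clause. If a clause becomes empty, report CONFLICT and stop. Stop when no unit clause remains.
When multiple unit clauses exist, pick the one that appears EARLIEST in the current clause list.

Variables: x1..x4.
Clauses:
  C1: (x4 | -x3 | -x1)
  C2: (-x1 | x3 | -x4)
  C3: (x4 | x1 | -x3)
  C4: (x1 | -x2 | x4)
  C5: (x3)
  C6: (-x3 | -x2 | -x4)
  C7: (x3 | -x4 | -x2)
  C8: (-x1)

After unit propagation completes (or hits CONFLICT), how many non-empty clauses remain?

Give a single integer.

Answer: 0

Derivation:
unit clause [3] forces x3=T; simplify:
  drop -3 from [4, -3, -1] -> [4, -1]
  drop -3 from [4, 1, -3] -> [4, 1]
  drop -3 from [-3, -2, -4] -> [-2, -4]
  satisfied 3 clause(s); 5 remain; assigned so far: [3]
unit clause [-1] forces x1=F; simplify:
  drop 1 from [4, 1] -> [4]
  drop 1 from [1, -2, 4] -> [-2, 4]
  satisfied 2 clause(s); 3 remain; assigned so far: [1, 3]
unit clause [4] forces x4=T; simplify:
  drop -4 from [-2, -4] -> [-2]
  satisfied 2 clause(s); 1 remain; assigned so far: [1, 3, 4]
unit clause [-2] forces x2=F; simplify:
  satisfied 1 clause(s); 0 remain; assigned so far: [1, 2, 3, 4]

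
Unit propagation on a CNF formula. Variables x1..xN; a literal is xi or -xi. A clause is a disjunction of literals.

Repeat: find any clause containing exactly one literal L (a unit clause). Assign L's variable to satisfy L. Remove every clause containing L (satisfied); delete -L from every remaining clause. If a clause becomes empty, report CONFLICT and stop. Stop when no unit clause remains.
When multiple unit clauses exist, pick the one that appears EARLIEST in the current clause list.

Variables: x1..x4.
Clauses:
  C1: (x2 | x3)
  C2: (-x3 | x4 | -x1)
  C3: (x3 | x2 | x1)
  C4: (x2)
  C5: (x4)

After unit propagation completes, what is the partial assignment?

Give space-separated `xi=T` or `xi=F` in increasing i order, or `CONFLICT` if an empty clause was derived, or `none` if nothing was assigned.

Answer: x2=T x4=T

Derivation:
unit clause [2] forces x2=T; simplify:
  satisfied 3 clause(s); 2 remain; assigned so far: [2]
unit clause [4] forces x4=T; simplify:
  satisfied 2 clause(s); 0 remain; assigned so far: [2, 4]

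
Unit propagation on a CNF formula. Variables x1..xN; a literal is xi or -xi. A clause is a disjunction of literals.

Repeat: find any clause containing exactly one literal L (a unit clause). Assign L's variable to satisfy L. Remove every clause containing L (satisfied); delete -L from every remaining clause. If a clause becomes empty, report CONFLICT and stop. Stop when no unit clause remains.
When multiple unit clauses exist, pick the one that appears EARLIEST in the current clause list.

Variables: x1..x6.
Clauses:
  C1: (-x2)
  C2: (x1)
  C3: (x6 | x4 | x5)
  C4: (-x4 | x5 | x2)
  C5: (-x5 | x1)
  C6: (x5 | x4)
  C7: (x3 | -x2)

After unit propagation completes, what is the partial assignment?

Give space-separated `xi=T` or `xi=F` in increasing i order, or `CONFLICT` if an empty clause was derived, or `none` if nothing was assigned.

Answer: x1=T x2=F

Derivation:
unit clause [-2] forces x2=F; simplify:
  drop 2 from [-4, 5, 2] -> [-4, 5]
  satisfied 2 clause(s); 5 remain; assigned so far: [2]
unit clause [1] forces x1=T; simplify:
  satisfied 2 clause(s); 3 remain; assigned so far: [1, 2]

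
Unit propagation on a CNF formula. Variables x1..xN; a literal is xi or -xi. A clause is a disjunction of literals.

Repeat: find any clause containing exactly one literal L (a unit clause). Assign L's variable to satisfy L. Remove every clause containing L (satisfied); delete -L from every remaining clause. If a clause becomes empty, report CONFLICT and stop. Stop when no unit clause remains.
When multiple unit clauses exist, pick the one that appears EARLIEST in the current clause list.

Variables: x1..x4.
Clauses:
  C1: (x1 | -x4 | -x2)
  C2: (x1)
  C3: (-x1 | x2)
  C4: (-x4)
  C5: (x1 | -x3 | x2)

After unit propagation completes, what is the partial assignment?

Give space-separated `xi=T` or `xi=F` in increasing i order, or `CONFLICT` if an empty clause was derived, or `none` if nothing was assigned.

unit clause [1] forces x1=T; simplify:
  drop -1 from [-1, 2] -> [2]
  satisfied 3 clause(s); 2 remain; assigned so far: [1]
unit clause [2] forces x2=T; simplify:
  satisfied 1 clause(s); 1 remain; assigned so far: [1, 2]
unit clause [-4] forces x4=F; simplify:
  satisfied 1 clause(s); 0 remain; assigned so far: [1, 2, 4]

Answer: x1=T x2=T x4=F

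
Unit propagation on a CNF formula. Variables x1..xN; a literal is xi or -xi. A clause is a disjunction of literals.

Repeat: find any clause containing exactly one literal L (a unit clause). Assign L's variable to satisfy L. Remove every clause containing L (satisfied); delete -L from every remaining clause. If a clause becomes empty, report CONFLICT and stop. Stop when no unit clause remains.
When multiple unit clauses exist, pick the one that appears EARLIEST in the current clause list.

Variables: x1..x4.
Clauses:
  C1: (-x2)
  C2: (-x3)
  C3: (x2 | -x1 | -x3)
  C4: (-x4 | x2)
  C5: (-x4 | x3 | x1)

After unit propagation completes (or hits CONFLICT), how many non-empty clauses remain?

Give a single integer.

Answer: 0

Derivation:
unit clause [-2] forces x2=F; simplify:
  drop 2 from [2, -1, -3] -> [-1, -3]
  drop 2 from [-4, 2] -> [-4]
  satisfied 1 clause(s); 4 remain; assigned so far: [2]
unit clause [-3] forces x3=F; simplify:
  drop 3 from [-4, 3, 1] -> [-4, 1]
  satisfied 2 clause(s); 2 remain; assigned so far: [2, 3]
unit clause [-4] forces x4=F; simplify:
  satisfied 2 clause(s); 0 remain; assigned so far: [2, 3, 4]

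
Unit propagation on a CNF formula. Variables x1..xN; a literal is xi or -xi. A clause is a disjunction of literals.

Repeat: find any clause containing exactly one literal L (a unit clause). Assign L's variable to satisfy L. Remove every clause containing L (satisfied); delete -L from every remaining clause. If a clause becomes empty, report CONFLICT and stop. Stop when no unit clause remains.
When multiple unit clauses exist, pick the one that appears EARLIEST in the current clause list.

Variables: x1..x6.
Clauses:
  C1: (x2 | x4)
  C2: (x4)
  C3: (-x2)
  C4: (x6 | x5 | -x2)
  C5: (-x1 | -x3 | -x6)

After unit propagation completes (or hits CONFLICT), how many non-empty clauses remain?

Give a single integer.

Answer: 1

Derivation:
unit clause [4] forces x4=T; simplify:
  satisfied 2 clause(s); 3 remain; assigned so far: [4]
unit clause [-2] forces x2=F; simplify:
  satisfied 2 clause(s); 1 remain; assigned so far: [2, 4]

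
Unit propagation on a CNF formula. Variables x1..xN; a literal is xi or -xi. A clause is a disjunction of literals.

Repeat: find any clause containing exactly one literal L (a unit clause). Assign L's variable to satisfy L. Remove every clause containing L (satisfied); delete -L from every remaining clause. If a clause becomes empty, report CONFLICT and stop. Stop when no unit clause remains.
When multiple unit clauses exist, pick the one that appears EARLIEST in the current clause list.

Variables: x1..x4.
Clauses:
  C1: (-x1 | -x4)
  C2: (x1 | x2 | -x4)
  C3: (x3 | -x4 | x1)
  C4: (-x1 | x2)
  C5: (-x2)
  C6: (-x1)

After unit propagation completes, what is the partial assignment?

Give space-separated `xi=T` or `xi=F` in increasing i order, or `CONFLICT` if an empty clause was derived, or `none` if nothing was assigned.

Answer: x1=F x2=F x4=F

Derivation:
unit clause [-2] forces x2=F; simplify:
  drop 2 from [1, 2, -4] -> [1, -4]
  drop 2 from [-1, 2] -> [-1]
  satisfied 1 clause(s); 5 remain; assigned so far: [2]
unit clause [-1] forces x1=F; simplify:
  drop 1 from [1, -4] -> [-4]
  drop 1 from [3, -4, 1] -> [3, -4]
  satisfied 3 clause(s); 2 remain; assigned so far: [1, 2]
unit clause [-4] forces x4=F; simplify:
  satisfied 2 clause(s); 0 remain; assigned so far: [1, 2, 4]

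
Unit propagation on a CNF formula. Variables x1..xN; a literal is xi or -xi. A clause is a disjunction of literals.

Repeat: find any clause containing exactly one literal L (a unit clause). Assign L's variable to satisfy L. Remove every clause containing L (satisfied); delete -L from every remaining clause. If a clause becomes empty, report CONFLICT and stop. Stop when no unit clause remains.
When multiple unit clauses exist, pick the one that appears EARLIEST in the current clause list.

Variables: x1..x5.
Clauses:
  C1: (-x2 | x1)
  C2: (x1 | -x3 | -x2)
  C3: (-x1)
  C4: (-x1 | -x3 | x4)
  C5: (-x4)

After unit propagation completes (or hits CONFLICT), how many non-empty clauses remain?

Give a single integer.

Answer: 0

Derivation:
unit clause [-1] forces x1=F; simplify:
  drop 1 from [-2, 1] -> [-2]
  drop 1 from [1, -3, -2] -> [-3, -2]
  satisfied 2 clause(s); 3 remain; assigned so far: [1]
unit clause [-2] forces x2=F; simplify:
  satisfied 2 clause(s); 1 remain; assigned so far: [1, 2]
unit clause [-4] forces x4=F; simplify:
  satisfied 1 clause(s); 0 remain; assigned so far: [1, 2, 4]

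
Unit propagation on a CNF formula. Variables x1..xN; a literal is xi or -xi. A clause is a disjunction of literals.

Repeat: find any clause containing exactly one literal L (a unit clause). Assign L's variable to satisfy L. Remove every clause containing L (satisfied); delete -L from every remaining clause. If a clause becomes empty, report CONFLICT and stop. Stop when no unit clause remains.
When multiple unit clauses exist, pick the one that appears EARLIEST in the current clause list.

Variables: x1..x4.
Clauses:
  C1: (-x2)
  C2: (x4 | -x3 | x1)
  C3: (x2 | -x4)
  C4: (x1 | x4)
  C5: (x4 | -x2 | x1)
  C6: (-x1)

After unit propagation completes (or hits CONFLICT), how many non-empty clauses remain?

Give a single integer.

unit clause [-2] forces x2=F; simplify:
  drop 2 from [2, -4] -> [-4]
  satisfied 2 clause(s); 4 remain; assigned so far: [2]
unit clause [-4] forces x4=F; simplify:
  drop 4 from [4, -3, 1] -> [-3, 1]
  drop 4 from [1, 4] -> [1]
  satisfied 1 clause(s); 3 remain; assigned so far: [2, 4]
unit clause [1] forces x1=T; simplify:
  drop -1 from [-1] -> [] (empty!)
  satisfied 2 clause(s); 1 remain; assigned so far: [1, 2, 4]
CONFLICT (empty clause)

Answer: 0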